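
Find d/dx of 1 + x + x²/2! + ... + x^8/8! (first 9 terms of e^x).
Differentiating term by term gives the first 8 terms of e^x.
Final answer: 1 + x + x²/2! + ... + x^7/7!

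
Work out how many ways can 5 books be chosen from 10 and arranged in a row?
30,240

Solution: P(10,5) = 10!/(10-5)! = 30,240.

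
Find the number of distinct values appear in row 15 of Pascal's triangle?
8

Solution: Row 15 has entries C(15,0)..C(15,15); by symmetry C(15,k)=C(15,15-k), giving 8 distinct values.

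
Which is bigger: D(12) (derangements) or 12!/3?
D(12)

Solution: D(12) = (12-1)·[D(11) + D(10)] = 11·[14,684,570 + 1,334,961] = 176,214,841; 12!/3 = 479,001,600/3 = 159,667,200.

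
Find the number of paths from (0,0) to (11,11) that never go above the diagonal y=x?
58,786

Working:
Counted by the Catalan number C_11: C_11 = C(22,11)/(11+1) = 705,432/12 = 58,786.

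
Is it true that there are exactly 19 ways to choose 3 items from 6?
False

Working:
C(6,3) = 20 ≠ 19.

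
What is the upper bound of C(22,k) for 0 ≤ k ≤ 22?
Maximum at k = 11: C(22,11) = 705,432.
Final answer: 705,432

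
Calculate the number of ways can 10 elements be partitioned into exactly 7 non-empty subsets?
5,880
This equals S(10,7), the Stirling number of the 2nd kind.
Using the Stirling recurrence: S(n,k) = k·S(n-1,k) + S(n-1,k-1)
S(10,7) = 7·S(9,7) + S(9,6)
         = 7·462 + 2646
         = 3234 + 2646
         = 5,880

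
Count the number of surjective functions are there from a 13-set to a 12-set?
Onto functions = 12! × S(13,12)
First compute S(13,12) via recurrence:
Using the Stirling recurrence: S(n,k) = k·S(n-1,k) + S(n-1,k-1)
S(13,12) = 12·S(12,12) + S(12,11)
         = 12·1 + 66
         = 12 + 66
         = 78
Then: 479001600 × 78 = 37,362,124,800

Answer: 37,362,124,800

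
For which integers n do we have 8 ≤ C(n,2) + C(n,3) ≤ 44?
4, 5, 6

Working:
C(3,2)+C(3,3)=4; C(4,2)+C(4,3)=10; C(5,2)+C(5,3)=20; C(6,2)+C(6,3)=35; C(7,2)+C(7,3)=56. So valid n = 4, 5, 6.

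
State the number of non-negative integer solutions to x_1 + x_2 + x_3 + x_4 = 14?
680

Solution: C(14+4-1, 4-1) = 680.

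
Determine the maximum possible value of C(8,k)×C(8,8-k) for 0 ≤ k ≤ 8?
4,900

Solution: C(8,k)·C(8,8-k) = C(8,k)², maximised at the centre k = 4: C(8,4)² = 4,900.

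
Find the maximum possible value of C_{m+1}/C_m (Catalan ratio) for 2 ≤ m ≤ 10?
C_{m+1}/C_m = 2(2m+1)/(m+2), which increases with m. Maximum at m = 10: 2·21/12 = 7/2.
Final answer: 7/2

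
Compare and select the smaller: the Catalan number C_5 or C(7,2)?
C(7,2)
C_5 = C(10,5)/(5+1) = 252/6 = 42; C(7,2) = 21.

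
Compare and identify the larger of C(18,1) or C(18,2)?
C(18,2)
C(18,1)=18, C(18,2)=153.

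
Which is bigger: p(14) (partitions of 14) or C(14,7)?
C(14,7)

Solution: Pentagonal recurrence p(n) = p(n−1) + p(n−2) − p(n−5) − p(n−7) + …: p(14) = p(13) + p(12) − p(9) − p(7) + p(2) = 101 + 77 − 30 − 15 + 2 = 135; C(14,7) = 3,432.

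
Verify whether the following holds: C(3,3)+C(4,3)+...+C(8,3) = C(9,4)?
True

Working:
Hockey stick identity gives Σ = C(9,4) = 126; RHS C(9,4) = 126.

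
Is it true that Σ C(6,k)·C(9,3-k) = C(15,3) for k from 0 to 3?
True

Working:
Vandermonde's identity gives C(15,3) = 455; RHS C(15,3) = 455.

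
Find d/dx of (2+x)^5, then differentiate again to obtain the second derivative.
20(2+x)^3
First derivative: 5(2+x)^{4}. Second derivative: 5·4·(2+x)^{3} = 20(2+x)^{3}.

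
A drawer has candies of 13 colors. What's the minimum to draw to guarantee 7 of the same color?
79

Reasoning: Worst case: 6 of each = 78. One more: 79.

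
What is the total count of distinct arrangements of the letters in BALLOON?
Word has 7 letters (B=1, A=1, L=2, O=2, N=1). Arrangements: 7!/Π(k!) = 1,260.

Answer: 1,260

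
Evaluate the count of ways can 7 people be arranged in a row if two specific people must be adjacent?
1,440

Solution: Treat pair as unit: (7-1)! arrangements × 2 internal orders = 1,440.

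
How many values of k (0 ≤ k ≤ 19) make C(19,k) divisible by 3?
Checking C(19,k) mod 3 for k = 0..19: divisible at k = 2, 3, 4, 5, 6, 7, 8, 11, 12, 13, 14, 15, 16, 17. That's 14 values.
Final answer: 14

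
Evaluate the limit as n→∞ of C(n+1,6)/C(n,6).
1

Reasoning: Both numerator and denominator grow as n^6/6! for large n, so the ratio → 1.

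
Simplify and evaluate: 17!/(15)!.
272

Explanation: This equals 17×16 = 272.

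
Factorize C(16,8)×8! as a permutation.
P(16,8)

Explanation: C(16,8)×8! = [16!/(8!(8)!)]×8! = 16!/(8)! = P(16,8) = 518,918,400.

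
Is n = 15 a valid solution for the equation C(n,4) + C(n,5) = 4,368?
Yes

Working:
C(15,4) + C(15,5) = 1,365 + 3,003 = 4,368, which equals 4,368.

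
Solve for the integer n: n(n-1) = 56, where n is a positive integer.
n² − n − 56 = 0, so n = (1 ± √(1 + 4·56))/2 = (1 ± √225)/2 = (1 ± 15)/2, i.e. n = 8 or n = -7. Taking the positive root, n = 8 (check: 8×7 = 56).

Answer: 8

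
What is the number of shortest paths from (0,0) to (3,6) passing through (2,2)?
30

To (2,2): C(4,2)=6. From there: C(5,1)=5. Total: 30.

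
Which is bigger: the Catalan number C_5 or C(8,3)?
C(8,3)

Solution: C_5 = C(10,5)/(5+1) = 252/6 = 42; C(8,3) = 56.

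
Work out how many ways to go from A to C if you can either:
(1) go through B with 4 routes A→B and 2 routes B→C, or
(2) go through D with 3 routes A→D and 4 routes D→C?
20
Route via B: 4×2=8. Route via D: 3×4=12. Total: 20.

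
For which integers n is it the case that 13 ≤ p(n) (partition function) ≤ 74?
7, 8, 9, 10, 11

Reasoning: Tabulating p(n) via p(n) = p(n−1) + p(n−2) − p(n−5) − p(n−7) + …: p(6)=11; p(7)=15; p(8)=22; p(9)=30; p(10)=42; p(11)=56; p(12)=77. So valid n = 7, 8, 9, 10, 11.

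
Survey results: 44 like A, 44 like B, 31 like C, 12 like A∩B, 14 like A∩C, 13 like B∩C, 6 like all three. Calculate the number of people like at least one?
86

|A∪B∪C| = 44+44+31-12-14-13+6 = 86.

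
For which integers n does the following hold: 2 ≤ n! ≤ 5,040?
2, 3, 4, 5, 6, 7

Explanation: n! is strictly increasing; 2! = 2 and 7! = 5,040, so valid n = 2, 3, 4, 5, 6, 7.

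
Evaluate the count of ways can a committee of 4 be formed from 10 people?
210
C(10,4) = 10! / (4! × (10-4)!)
         = 10! / (4! × 6!)
         = 210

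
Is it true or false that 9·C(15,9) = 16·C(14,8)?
False

Reasoning: Absorption identity k·C(n,k) = n·C(n-1,k-1). LHS = 9·5005 = 45,045; RHS = 16·3003 = 48,048.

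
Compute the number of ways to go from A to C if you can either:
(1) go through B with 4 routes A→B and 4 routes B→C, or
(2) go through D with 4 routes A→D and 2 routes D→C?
24
Route via B: 4×4=16. Route via D: 4×2=8. Total: 24.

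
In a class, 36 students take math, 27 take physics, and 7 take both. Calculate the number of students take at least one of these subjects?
56

Solution: |A∪B| = |A|+|B|-|A∩B| = 36+27-7 = 56.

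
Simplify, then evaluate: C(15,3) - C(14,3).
91
C(15,3) - C(14,3) = C(14,2) = 91.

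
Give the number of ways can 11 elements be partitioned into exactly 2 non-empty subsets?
1,023
This equals S(11,2), the Stirling number of the 2nd kind.
Using the Stirling recurrence: S(n,k) = k·S(n-1,k) + S(n-1,k-1)
S(11,2) = 2·S(10,2) + S(10,1)
         = 2·511 + 1
         = 1022 + 1
         = 1,023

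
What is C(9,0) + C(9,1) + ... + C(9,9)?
512

Explanation: Sum of binomial coefficients = 2^9 = 512.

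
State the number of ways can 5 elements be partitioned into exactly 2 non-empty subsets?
This equals S(5,2), the Stirling number of the 2nd kind.
Using the Stirling recurrence: S(n,k) = k·S(n-1,k) + S(n-1,k-1)
S(5,2) = 2·S(4,2) + S(4,1)
         = 2·7 + 1
         = 14 + 1
         = 15
Final answer: 15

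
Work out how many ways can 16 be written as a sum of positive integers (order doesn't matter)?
231

Working:
Pentagonal recurrence p(n) = p(n−1) + p(n−2) − p(n−5) − p(n−7) + …: p(16) = p(15) + p(14) − p(11) − p(9) + p(4) + p(1) = 176 + 135 − 56 − 30 + 5 + 1 = 231.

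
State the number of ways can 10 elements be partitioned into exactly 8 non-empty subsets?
This equals S(10,8), the Stirling number of the 2nd kind.
Using the Stirling recurrence: S(n,k) = k·S(n-1,k) + S(n-1,k-1)
S(10,8) = 8·S(9,8) + S(9,7)
         = 8·36 + 462
         = 288 + 462
         = 750

Answer: 750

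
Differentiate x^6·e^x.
(6x^5 + x^6)e^x

Product rule: d/dx[x^6]·e^x + x^6·d/dx[e^x] = 6x^{5}e^x + x^6e^x.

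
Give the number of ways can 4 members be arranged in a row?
24

Working:
Arrangements of 4 distinct objects: 4! = 24.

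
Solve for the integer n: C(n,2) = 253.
C(n,2) = n(n−1)/2! is increasing in n, and n(n−1) = 2!·253 = 506 ≈ (n−0.5)^2 gives n ≈ 23.0. Check: C(21,2) = 210, C(22,2) = 231, C(23,2) = 253 ✓. So n = 23.
Final answer: 23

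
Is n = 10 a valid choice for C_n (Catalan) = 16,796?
Yes

C_10 = C(20,10)/(10+1) = 184,756/11 = 16,796, which equals 16,796.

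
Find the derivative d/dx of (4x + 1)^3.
12(4x + 1)^2

Solution: Chain rule: 3(4x+1)^{2} × 4 = 12(4x+1)^{2}.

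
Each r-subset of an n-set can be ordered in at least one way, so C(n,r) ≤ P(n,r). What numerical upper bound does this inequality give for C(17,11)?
494,010,316,800

Working:
P(17,11) = 17·16·15·14·13·12·11·10·9·8·7 = 494,010,316,800, so C(17,11) ≤ 494,010,316,800. (The bound is loose by a factor of 11! = 39,916,800: C(17,11) = 494,010,316,800/39,916,800 = 12,376.)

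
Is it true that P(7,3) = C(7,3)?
False

Reasoning: P(7,3) = 210 but C(7,3) = 35; they differ by a factor of 3! = 6, so the statement does not hold.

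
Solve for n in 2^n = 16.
2^4 = 16, so n = 4.
Final answer: 4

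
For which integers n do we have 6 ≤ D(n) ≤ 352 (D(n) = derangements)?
4, 5, 6
Using D(n) = (n−1)[D(n−1) + D(n−2)] with D(1)=0, D(2)=1: D(3)=2; D(4)=9; D(5)=44; D(6)=265; D(7)=1,854. So valid n = 4, 5, 6.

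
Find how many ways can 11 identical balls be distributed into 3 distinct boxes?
C(11+3-1, 3-1) = C(13, 2) = 78.

Answer: 78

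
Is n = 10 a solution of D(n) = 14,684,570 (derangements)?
No

Working:
D(10) = (10-1)·[D(9) + D(8)] = 9·[133,496 + 14,833] = 1,334,961, which does not equal 14,684,570.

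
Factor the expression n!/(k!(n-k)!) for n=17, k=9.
This is the binomial coefficient C(17,9) = 24,310.
Final answer: C(17,9) = 24,310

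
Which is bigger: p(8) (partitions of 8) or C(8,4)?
C(8,4)

Solution: Pentagonal recurrence p(n) = p(n−1) + p(n−2) − p(n−5) − p(n−7) + …: p(8) = p(7) + p(6) − p(3) − p(1) = 15 + 11 − 3 − 1 = 22; C(8,4) = 70.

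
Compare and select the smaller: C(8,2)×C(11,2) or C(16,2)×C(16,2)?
C(8,2)×C(11,2)=1,540, C(16,2)×C(16,2)=14,400.
Final answer: C(8,2)×C(11,2)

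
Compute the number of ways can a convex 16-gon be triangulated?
2,674,440

Explanation: Using the Catalan number formula: C_n = C(2n, n) / (n+1)
C_14 = C(28, 14) / (14+1)
     = 40116600 / 15
     = 2,674,440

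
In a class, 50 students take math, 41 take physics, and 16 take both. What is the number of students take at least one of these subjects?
|A∪B| = |A|+|B|-|A∩B| = 50+41-16 = 75.

Answer: 75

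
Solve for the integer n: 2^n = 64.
6

Reasoning: 2^6 = 64, so n = 6.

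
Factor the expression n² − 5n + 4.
(n − 1)(n − 4)
Seek roots whose sum is 5 and product is 4: (1, 4). So n² − 5n + 4 = (n − 1)(n − 4).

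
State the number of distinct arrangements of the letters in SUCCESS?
420

Reasoning: Word has 7 letters (S=3, U=1, C=2, E=1). Arrangements: 7!/Π(k!) = 420.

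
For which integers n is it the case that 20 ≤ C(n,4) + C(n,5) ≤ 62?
6, 7

Explanation: C(5,4)+C(5,5)=6; C(6,4)+C(6,5)=21; C(7,4)+C(7,5)=56; C(8,4)+C(8,5)=126. So valid n = 6, 7.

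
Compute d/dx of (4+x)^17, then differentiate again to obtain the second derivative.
First derivative: 17(4+x)^{16}. Second derivative: 17·16·(4+x)^{15} = 272(4+x)^{15}.

Answer: 272(4+x)^15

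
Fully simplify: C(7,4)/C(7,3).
1

Solution: C(n,k+1)/C(n,k) = (n−k)/(k+1). Here (7−3)/(3+1) = 4/4 = 1.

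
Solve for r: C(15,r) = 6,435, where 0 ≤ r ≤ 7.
7
C(15,r) is increasing for 0 ≤ r ≤ 7. Stepping up (C(15,r+1) = C(15,r)·(15−r)/(r+1)): C(15,1) = 15, C(15,2) = 105, C(15,3) = 455, C(15,4) = 1,365, C(15,5) = 3,003, C(15,6) = 5,005, C(15,7) = 6,435 ✓. So r = 7.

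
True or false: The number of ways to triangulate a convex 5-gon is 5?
True
Triangulations of a convex 5-gon are counted by the Catalan number C_3: C_3 = C(6,3)/(3+1) = 20/4 = 5.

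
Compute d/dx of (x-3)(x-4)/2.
d/dx[(x-3)(x-4)] = (x-4) + (x-3) = 2x - 7. Dividing by 2 gives (2x - 7)/2.

Answer: (2x - 7)/2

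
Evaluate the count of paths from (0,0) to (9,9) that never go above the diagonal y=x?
4,862

Counted by the Catalan number C_9: C_9 = C(18,9)/(9+1) = 48,620/10 = 4,862.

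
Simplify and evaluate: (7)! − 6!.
4,320

Reasoning: (7)! − 6! = (7)·6! − 6! = (7−1)·6! = 6·6! = 4,320.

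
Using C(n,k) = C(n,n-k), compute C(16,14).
120

Solution: C(16,14) = C(16,2) = 120.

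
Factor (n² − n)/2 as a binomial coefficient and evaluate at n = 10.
C(n,2); C(10,2) = 45

Reasoning: (n² − n)/2 = n(n−1)/2 = C(n,2). At n = 10: C(10,2) = 45.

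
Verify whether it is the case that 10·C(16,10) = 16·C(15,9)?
Absorption identity k·C(n,k) = n·C(n-1,k-1). LHS = 10·8008 = 80,080; RHS = 16·5005 = 80,080.
Final answer: True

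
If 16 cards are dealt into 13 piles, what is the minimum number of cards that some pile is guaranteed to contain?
2

Reasoning: Pigeonhole: ⌈16/13⌉ = 2.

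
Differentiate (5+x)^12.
12(5+x)^11

Solution: Using the power rule: d/dx (5+x)^12 = 12(5+x)^{11}.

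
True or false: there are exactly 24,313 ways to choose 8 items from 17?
False

Solution: C(17,8) = 24,310 ≠ 24313.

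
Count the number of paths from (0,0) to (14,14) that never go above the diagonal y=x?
2,674,440

Explanation: Counted by the Catalan number C_14: C_14 = C(28,14)/(14+1) = 40,116,600/15 = 2,674,440.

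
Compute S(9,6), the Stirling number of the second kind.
2,646

Reasoning: Using the Stirling recurrence: S(n,k) = k·S(n-1,k) + S(n-1,k-1)
S(9,6) = 6·S(8,6) + S(8,5)
         = 6·266 + 1050
         = 1596 + 1050
         = 2,646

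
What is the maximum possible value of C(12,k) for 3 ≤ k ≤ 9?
924

Solution: C(12,k) is maximised at the centre of the row: C(12,6) = 924.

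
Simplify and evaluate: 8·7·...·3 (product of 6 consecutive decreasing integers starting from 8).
20,160

Working:
This is P(8,6) = 8!/(2)! = 20,160.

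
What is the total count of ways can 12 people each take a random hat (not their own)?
176,214,841

Using D(n) = (n-1)[D(n-1) + D(n-2)]:
D(12) = (12-1) × [D(11) + D(10)]
      = 11 × [14684570 + 1334961]
      = 11 × 16019531
      = 176,214,841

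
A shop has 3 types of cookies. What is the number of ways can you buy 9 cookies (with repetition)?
55

Working:
Stars and bars: C(9+3-1, 9) = C(11, 9) = 55.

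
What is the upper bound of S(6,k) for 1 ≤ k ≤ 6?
90

Explanation: Row S(6,k) for k = 1..6 (via S(n,k) = k·S(n−1,k) + S(n−1,k−1)): 1, 31, 90, 65, 15, 1. The row is unimodal; maximum at k = 3: 90.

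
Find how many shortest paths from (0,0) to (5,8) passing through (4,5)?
504
To (4,5): C(9,4)=126. From there: C(4,1)=4. Total: 504.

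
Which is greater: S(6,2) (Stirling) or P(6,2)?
S(6,2)
S(6,2) = 2·S(5,2) + S(5,1) = 2·15 + 1 = 31; P(6,2) = 30.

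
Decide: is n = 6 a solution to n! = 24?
No

Reasoning: 6! = 6·5! = 6·120 = 720, which does not equal 24.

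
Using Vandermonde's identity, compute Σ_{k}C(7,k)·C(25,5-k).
= C(7+25,5) = C(32,5) = 201,376.
Final answer: 201,376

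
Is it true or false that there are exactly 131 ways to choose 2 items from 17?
False
C(17,2) = 136 ≠ 131.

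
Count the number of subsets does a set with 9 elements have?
Each element can be included or excluded: 2^9 = 512.

Answer: 512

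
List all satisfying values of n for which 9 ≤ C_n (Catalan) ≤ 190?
4, 5, 6

Reasoning: C_3=5; C_4=14; C_5=42; C_6=132; C_7=429. So valid n = 4, 5, 6.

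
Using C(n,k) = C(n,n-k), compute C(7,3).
35

Reasoning: C(7,3) = C(7,4) = 35.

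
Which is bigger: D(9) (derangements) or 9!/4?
D(9)

Solution: D(9) = (9-1)·[D(8) + D(7)] = 8·[14,833 + 1,854] = 133,496; 9!/4 = 362,880/4 = 90,720.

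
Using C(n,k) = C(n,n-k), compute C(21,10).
352,716

Reasoning: C(21,10) = C(21,11) = 352,716.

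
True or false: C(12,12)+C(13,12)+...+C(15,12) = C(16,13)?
True

Explanation: Hockey stick identity gives Σ = C(16,13) = 560; RHS C(16,13) = 560.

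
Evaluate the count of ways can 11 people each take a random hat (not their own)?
14,684,570

Solution: Using D(n) = (n-1)[D(n-1) + D(n-2)]:
D(11) = (11-1) × [D(10) + D(9)]
      = 10 × [1334961 + 133496]
      = 10 × 1468457
      = 14,684,570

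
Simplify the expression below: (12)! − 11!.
439,084,800

Explanation: (12)! − 11! = (12)·11! − 11! = (12−1)·11! = 11·11! = 439,084,800.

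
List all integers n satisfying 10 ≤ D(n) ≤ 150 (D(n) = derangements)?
5

Solution: Using D(n) = (n−1)[D(n−1) + D(n−2)] with D(1)=0, D(2)=1: D(4)=9; D(5)=44; D(6)=265. So valid n = 5.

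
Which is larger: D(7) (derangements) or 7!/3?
D(7)

Working:
D(7) = (7-1)·[D(6) + D(5)] = 6·[265 + 44] = 1,854; 7!/3 = 5,040/3 = 1,680.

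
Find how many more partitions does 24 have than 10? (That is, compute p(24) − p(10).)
1,533
Pentagonal recurrence p(n) = p(n−1) + p(n−2) − p(n−5) − p(n−7) + …: p(24) = p(23) + p(22) − p(19) − p(17) + p(12) + p(9) − p(2) = 1,255 + 1,002 − 490 − 297 + 77 + 30 − 2 = 1,575.
p(10) = p(9) + p(8) − p(5) − p(3) = 30 + 22 − 7 − 3 = 42.
Difference = 1,575 − 42 = 1,533.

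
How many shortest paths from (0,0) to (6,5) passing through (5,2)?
84
To (5,2): C(7,5)=21. From there: C(4,1)=4. Total: 84.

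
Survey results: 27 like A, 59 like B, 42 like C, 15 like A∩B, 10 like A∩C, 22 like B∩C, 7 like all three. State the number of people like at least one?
88

Solution: |A∪B∪C| = 27+59+42-15-10-22+7 = 88.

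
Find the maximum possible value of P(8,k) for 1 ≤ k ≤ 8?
40,320

P(8,k) increases in k, so maximum at k = 8: 8! = 40,320.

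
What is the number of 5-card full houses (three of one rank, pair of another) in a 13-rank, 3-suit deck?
468

Explanation: Triple rank: 13. Triple suits: C(3,3)=1. Pair rank: 12. Pair suits: C(3,2)=3. Total: 468.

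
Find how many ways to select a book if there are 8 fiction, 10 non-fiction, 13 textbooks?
31

Reasoning: By the addition principle: 8 + 10 + 13 = 31.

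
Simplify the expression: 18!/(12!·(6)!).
This is C(18,12) = 18,564.

Answer: 18,564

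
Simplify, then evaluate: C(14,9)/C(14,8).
2/3
C(n,k+1)/C(n,k) = (n−k)/(k+1). Here (14−8)/(8+1) = 6/9 = 2/3.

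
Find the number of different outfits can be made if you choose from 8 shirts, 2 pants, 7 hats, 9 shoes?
1,008

By the multiplication principle: 8 × 2 × 7 × 9 = 1,008.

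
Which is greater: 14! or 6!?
14!=87,178,291,200, 6!=720. 14! > 6!.

Answer: 14!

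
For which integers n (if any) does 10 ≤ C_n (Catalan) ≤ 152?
4, 5, 6

Working:
C_3=5; C_4=14; C_5=42; C_6=132; C_7=429. So valid n = 4, 5, 6.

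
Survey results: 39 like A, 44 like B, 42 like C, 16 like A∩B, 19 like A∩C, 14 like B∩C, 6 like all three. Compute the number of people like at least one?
82

Explanation: |A∪B∪C| = 39+44+42-16-19-14+6 = 82.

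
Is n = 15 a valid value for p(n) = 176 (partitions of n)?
Pentagonal recurrence p(n) = p(n−1) + p(n−2) − p(n−5) − p(n−7) + …: p(15) = p(14) + p(13) − p(10) − p(8) + p(3) + p(0) = 135 + 101 − 42 − 22 + 3 + 1 = 176, which equals 176.
Final answer: Yes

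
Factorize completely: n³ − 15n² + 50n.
n(n − 5)(n − 10)

n³ − 15n² + 50n = n(n² − 15n + 50) = n(n − 5)(n − 10).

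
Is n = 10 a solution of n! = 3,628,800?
Yes

Explanation: 10! = 10·9! = 10·362,880 = 3,628,800, which equals 3,628,800.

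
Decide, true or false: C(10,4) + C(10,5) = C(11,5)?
Pascal's identity: LHS = 210 + 252 = 462; RHS = C(11,5) = 462. Both sides agree, so the statement holds.

Answer: True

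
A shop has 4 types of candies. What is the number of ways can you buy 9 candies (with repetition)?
220

Solution: Stars and bars: C(9+4-1, 9) = C(12, 9) = 220.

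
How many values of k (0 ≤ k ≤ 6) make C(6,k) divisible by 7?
0

Reasoning: Checking C(6,k) mod 7 for k = 0..6: none are divisible by 7. Count = 0.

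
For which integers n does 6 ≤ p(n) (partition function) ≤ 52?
5, 6, 7, 8, 9, 10

Reasoning: Tabulating p(n) via p(n) = p(n−1) + p(n−2) − p(n−5) − p(n−7) + …: p(4)=5; p(5)=7; p(6)=11; p(7)=15; p(8)=22; p(9)=30; p(10)=42; p(11)=56. So valid n = 5, 6, 7, 8, 9, 10.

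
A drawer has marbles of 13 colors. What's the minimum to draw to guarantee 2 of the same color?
14

Working:
Worst case: 1 of each = 13. One more: 14.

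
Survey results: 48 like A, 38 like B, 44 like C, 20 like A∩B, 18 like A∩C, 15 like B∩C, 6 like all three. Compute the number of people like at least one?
83

Solution: |A∪B∪C| = 48+38+44-20-18-15+6 = 83.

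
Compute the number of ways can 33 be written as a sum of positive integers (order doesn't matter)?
10,143

Solution: Pentagonal recurrence p(n) = p(n−1) + p(n−2) − p(n−5) − p(n−7) + …: p(33) = p(32) + p(31) − p(28) − p(26) + p(21) + p(18) − p(11) − p(7) = 8,349 + 6,842 − 3,718 − 2,436 + 792 + 385 − 56 − 15 = 10,143.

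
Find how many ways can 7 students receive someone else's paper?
1,854

Solution: Using D(n) = (n-1)[D(n-1) + D(n-2)]:
D(7) = (7-1) × [D(6) + D(5)]
      = 6 × [265 + 44]
      = 6 × 309
      = 1,854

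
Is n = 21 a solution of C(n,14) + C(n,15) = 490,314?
No

Explanation: C(21,14) + C(21,15) = 116,280 + 54,264 = 170,544, which does not equal 490,314.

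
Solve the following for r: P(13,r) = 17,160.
P(13,r) = 13·12·…·(13−r+1), a product of r factors. Multiplying down from 13: 13 = 13; 13·12 = 156; 13·12·11 = 1,716; 13·12·11·10 = 17,160 ✓ (4 factors). So r = 4.
Final answer: 4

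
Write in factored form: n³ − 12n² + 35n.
n(n − 5)(n − 7)

Explanation: n³ − 12n² + 35n = n(n² − 12n + 35) = n(n − 5)(n − 7).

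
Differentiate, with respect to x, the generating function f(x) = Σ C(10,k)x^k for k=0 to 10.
Σ k·C(10,k)x^(k-1) for k=1 to 10

Term-by-term differentiation gives Σ k·C(10,k)x^{k-1} for k=1 to 10.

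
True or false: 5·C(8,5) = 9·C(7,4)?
Absorption identity k·C(n,k) = n·C(n-1,k-1). LHS = 5·56 = 280; RHS = 9·35 = 315.

Answer: False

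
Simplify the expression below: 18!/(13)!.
1,028,160

This equals 18×17×...×14 = 1,028,160.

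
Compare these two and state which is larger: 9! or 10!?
10!

Reasoning: 9!=362,880, 10!=3,628,800. 10! > 9!.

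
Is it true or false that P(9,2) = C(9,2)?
False

Explanation: P(9,2) = 72 but C(9,2) = 36; they differ by a factor of 2! = 2, so the statement does not hold.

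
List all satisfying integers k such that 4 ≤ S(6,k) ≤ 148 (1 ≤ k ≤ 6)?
2, 3, 4, 5
S(6,1)=1; S(6,2)=31; S(6,3)=90; S(6,4)=65; S(6,5)=15; S(6,6)=1. So valid k = 2, 3, 4, 5.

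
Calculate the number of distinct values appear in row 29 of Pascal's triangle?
Row 29 has entries C(29,0)..C(29,29); by symmetry C(29,k)=C(29,29-k), giving 15 distinct values.

Answer: 15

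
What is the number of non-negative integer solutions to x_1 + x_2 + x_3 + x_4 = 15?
816

C(15+4-1, 4-1) = 816.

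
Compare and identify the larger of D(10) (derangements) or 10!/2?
D(10) = (10-1)·[D(9) + D(8)] = 9·[133,496 + 14,833] = 1,334,961; 10!/2 = 3,628,800/2 = 1,814,400.
Final answer: 10!/2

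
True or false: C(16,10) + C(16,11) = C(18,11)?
False

Reasoning: Pascal's identity gives C(17,11) = 12,376, whereas C(18,11) = 31,824.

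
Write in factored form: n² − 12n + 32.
(n − 4)(n − 8)

Seek roots whose sum is 12 and product is 32: (4, 8). So n² − 12n + 32 = (n − 4)(n − 8).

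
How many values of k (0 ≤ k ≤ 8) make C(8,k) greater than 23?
5

Explanation: Row 8 is unimodal and symmetric about k=8/2. C(8,1)=8 ≤ 23; C(8,2)=28 > 23; by symmetry C(8,k) > 23 for k = 2..6. That's 6 - 2 + 1 = 5 values.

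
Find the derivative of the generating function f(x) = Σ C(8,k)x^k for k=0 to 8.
Σ k·C(8,k)x^(k-1) for k=1 to 8

Explanation: Term-by-term differentiation gives Σ k·C(8,k)x^{k-1} for k=1 to 8.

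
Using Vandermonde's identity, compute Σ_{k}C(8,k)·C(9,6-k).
= C(8+9,6) = C(17,6) = 12,376.

Answer: 12,376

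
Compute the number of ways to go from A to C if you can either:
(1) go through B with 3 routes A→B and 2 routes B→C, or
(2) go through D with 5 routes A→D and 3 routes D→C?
21

Working:
Route via B: 3×2=6. Route via D: 5×3=15. Total: 21.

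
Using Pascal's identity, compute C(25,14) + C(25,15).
7,726,160

C(25,14) + C(25,15) = C(26,15) = 7,726,160.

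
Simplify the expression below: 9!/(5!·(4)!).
126

Solution: This is C(9,5) = 126.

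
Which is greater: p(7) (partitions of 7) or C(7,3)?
C(7,3)

Working:
Pentagonal recurrence p(n) = p(n−1) + p(n−2) − p(n−5) − p(n−7) + …: p(7) = p(6) + p(5) − p(2) − p(0) = 11 + 7 − 2 − 1 = 15; C(7,3) = 35.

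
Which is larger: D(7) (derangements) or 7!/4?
D(7)

Solution: D(7) = (7-1)·[D(6) + D(5)] = 6·[265 + 44] = 1,854; 7!/4 = 5,040/4 = 1,260.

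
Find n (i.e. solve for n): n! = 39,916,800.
11
n! is strictly increasing. 9! = 362,880, 10! = 3,628,800, 11! = 39,916,800 ✓. So n = 11.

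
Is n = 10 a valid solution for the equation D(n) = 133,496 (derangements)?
D(10) = (10-1)·[D(9) + D(8)] = 9·[133,496 + 14,833] = 1,334,961, which does not equal 133,496.

Answer: No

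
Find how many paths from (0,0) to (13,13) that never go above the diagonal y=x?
Counted by the Catalan number C_13: C_13 = C(26,13)/(13+1) = 10,400,600/14 = 742,900.

Answer: 742,900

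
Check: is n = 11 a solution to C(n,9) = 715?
No

Working:
C(11,9) = 11·10·9·8·7·6·5·4·3/9! = 19,958,400/362,880 = 55, which does not equal 715.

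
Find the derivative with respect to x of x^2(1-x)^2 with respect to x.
2x^1(1-x)^2 - 2x^2(1-x)^1

Solution: Product rule: 2x^{1}(1-x)^{2} + x^2·(-2)(1-x)^{1}.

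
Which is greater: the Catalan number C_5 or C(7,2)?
C_5

Working:
C_5 = C(10,5)/(5+1) = 252/6 = 42; C(7,2) = 21.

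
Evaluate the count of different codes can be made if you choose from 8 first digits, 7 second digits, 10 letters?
By the multiplication principle: 8 × 7 × 10 = 560.

Answer: 560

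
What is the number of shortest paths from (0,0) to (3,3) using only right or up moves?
20

Explanation: Choose 3 rights from 6 moves: C(6,3) = 20.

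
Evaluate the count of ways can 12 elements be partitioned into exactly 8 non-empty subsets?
159,027
This equals S(12,8), the Stirling number of the 2nd kind.
Using the Stirling recurrence: S(n,k) = k·S(n-1,k) + S(n-1,k-1)
S(12,8) = 8·S(11,8) + S(11,7)
         = 8·11880 + 63987
         = 95040 + 63987
         = 159,027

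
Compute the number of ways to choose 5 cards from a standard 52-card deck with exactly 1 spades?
1,069,263

13 spades and 39 non-spades: C(13,1) × C(39,4) = 13 × 82251 = 1,069,263.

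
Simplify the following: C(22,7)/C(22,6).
C(n,k+1)/C(n,k) = (n−k)/(k+1). Here (22−6)/(6+1) = 16/7 = 16/7.
Final answer: 16/7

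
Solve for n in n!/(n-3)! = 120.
6
n!/(n-3)! = n×(n-1)×(n-2), a product of 3 consecutive integers ≈ (n−1)^3. 120^(1/3) + 1 ≈ 5.9; check n = 6: 6×5×4 = 120 ✓. So n = 6.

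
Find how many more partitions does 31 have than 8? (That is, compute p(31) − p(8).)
6,820

Solution: Pentagonal recurrence p(n) = p(n−1) + p(n−2) − p(n−5) − p(n−7) + …: p(31) = p(30) + p(29) − p(26) − p(24) + p(19) + p(16) − p(9) − p(5) = 5,604 + 4,565 − 2,436 − 1,575 + 490 + 231 − 30 − 7 = 6,842.
p(8) = p(7) + p(6) − p(3) − p(1) = 15 + 11 − 3 − 1 = 22.
Difference = 6,842 − 22 = 6,820.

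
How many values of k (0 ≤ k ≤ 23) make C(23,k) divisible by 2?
8

Solution: Checking C(23,k) mod 2 for k = 0..23: divisible at k = 8, 9, 10, 11, 12, 13, 14, 15. That's 8 values.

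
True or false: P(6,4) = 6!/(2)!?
True

Reasoning: Permutation formula P(n,k) = n!/(n-k)!: 6!/2! = 720/2 = 360 = P(6,4). The statement holds.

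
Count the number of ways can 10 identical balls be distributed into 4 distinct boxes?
286

C(10+4-1, 4-1) = C(13, 3) = 286.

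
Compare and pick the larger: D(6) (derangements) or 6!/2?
6!/2
D(6) = (6-1)·[D(5) + D(4)] = 5·[44 + 9] = 265; 6!/2 = 720/2 = 360.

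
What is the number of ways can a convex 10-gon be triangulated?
1,430

Using the Catalan number formula: C_n = C(2n, n) / (n+1)
C_8 = C(16, 8) / (8+1)
     = 12870 / 9
     = 1,430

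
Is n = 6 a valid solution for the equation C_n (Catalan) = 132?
Yes

Explanation: C_6 = C(12,6)/(6+1) = 924/7 = 132, which equals 132.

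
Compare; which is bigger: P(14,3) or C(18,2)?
P(14,3)

Solution: P(14,3)=2,184, C(18,2)=153.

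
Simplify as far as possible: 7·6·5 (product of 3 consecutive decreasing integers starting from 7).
210

Reasoning: This is P(7,3) = 7!/(4)! = 210.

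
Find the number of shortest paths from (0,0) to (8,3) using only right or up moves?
Choose 8 rights from 11 moves: C(11,8) = 165.
Final answer: 165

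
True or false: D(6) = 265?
Derangements of 6 elements: D(6) = (6-1)·[D(5) + D(4)] = 5·[44 + 9] = 265.
Final answer: True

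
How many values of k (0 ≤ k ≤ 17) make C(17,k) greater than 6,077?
8

Row 17 is unimodal and symmetric about k=17/2. C(17,4)=2,380 ≤ 6,077; C(17,5)=6,188 > 6,077; by symmetry C(17,k) > 6,077 for k = 5..12. That's 12 - 5 + 1 = 8 values.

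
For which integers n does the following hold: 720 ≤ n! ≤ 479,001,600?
6, 7, 8, 9, 10, 11, 12

Reasoning: n! is strictly increasing; 6! = 720 and 12! = 479,001,600, so valid n = 6, 7, 8, 9, 10, 11, 12.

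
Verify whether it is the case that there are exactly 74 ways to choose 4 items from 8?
False

Solution: C(8,4) = 70 ≠ 74.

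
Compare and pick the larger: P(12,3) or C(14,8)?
P(12,3)=1,320, C(14,8)=3,003.
Final answer: C(14,8)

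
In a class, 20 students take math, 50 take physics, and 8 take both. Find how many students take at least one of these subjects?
62

Working:
|A∪B| = |A|+|B|-|A∩B| = 20+50-8 = 62.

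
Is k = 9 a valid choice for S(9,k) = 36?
No
S(9,9) = 9·S(8,9) + S(8,8) = 9·0 + 1 = 1, which does not equal 36.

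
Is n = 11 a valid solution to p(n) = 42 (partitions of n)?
No

Solution: Pentagonal recurrence p(n) = p(n−1) + p(n−2) − p(n−5) − p(n−7) + …: p(11) = p(10) + p(9) − p(6) − p(4) = 42 + 30 − 11 − 5 = 56, which does not equal 42.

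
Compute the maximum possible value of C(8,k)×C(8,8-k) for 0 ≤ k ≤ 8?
4,900

Solution: C(8,k)·C(8,8-k) = C(8,k)², maximised at the centre k = 4: C(8,4)² = 4,900.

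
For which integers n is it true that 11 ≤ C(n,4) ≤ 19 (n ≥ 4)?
6

Solution: C(5,4)=5; C(6,4)=15; C(7,4)=35. So valid n = 6.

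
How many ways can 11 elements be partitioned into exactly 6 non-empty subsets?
179,487

Explanation: This equals S(11,6), the Stirling number of the 2nd kind.
Using the Stirling recurrence: S(n,k) = k·S(n-1,k) + S(n-1,k-1)
S(11,6) = 6·S(10,6) + S(10,5)
         = 6·22827 + 42525
         = 136962 + 42525
         = 179,487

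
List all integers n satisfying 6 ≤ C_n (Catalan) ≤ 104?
C_3=5; C_4=14; C_5=42; C_6=132. So valid n = 4, 5.
Final answer: 4, 5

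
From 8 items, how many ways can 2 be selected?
C(8,2) = 8! / (2! × (8-2)!)
         = 8! / (2! × 6!)
         = 28
Final answer: 28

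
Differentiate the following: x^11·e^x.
(11x^10 + x^11)e^x

Solution: Product rule: d/dx[x^11]·e^x + x^11·d/dx[e^x] = 11x^{10}e^x + x^11e^x.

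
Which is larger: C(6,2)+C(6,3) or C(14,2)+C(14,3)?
C(14,2)+C(14,3)

First=35, Second=455.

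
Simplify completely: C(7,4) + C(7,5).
56

Explanation: By Pascal's identity: C(8,5) = 56.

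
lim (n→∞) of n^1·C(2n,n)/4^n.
C(2n,n) ~ 4^n/√(πn), so n^1·C(2n,n)/4^n ~ n^(1 − 1/2)/√π → ∞.
Final answer: ∞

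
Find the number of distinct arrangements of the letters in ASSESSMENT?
Word has 10 letters (A=1, S=4, E=2, M=1, N=1, T=1). Arrangements: 10!/Π(k!) = 75,600.

Answer: 75,600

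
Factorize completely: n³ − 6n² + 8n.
n(n − 2)(n − 4)

Working:
n³ − 6n² + 8n = n(n² − 6n + 8) = n(n − 2)(n − 4).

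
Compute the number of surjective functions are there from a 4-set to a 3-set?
Onto functions = 3! × S(4,3)
First compute S(4,3) via recurrence:
Using the Stirling recurrence: S(n,k) = k·S(n-1,k) + S(n-1,k-1)
S(4,3) = 3·S(3,3) + S(3,2)
         = 3·1 + 3
         = 3 + 3
         = 6
Then: 6 × 6 = 36

Answer: 36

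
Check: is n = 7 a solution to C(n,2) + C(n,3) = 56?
C(7,2) + C(7,3) = 21 + 35 = 56, which equals 56.

Answer: Yes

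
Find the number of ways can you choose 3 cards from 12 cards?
220
C(12,3) = 12! / (3! × (12-3)!)
         = 12! / (3! × 9!)
         = 220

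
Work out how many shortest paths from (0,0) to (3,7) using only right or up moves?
Choose 3 rights from 10 moves: C(10,3) = 120.
Final answer: 120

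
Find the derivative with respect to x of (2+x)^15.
15(2+x)^14

Using the power rule: d/dx (2+x)^15 = 15(2+x)^{14}.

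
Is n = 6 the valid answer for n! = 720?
6! = 6·5! = 6·120 = 720, which equals 720.
Final answer: Yes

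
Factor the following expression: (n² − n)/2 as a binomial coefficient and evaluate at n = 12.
C(n,2); C(12,2) = 66

Working:
(n² − n)/2 = n(n−1)/2 = C(n,2). At n = 12: C(12,2) = 66.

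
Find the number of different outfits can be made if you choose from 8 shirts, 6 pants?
48

Solution: By the multiplication principle: 8 × 6 = 48.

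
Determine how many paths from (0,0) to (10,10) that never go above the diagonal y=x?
16,796

Reasoning: Counted by the Catalan number C_10: C_10 = C(20,10)/(10+1) = 184,756/11 = 16,796.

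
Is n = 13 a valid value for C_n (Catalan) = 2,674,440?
C_13 = C(26,13)/(13+1) = 10,400,600/14 = 742,900, which does not equal 2,674,440.
Final answer: No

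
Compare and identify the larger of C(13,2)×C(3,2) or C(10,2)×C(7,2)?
C(13,2)×C(3,2)=234, C(10,2)×C(7,2)=945.

Answer: C(10,2)×C(7,2)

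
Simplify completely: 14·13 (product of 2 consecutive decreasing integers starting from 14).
182
This is P(14,2) = 14!/(12)! = 182.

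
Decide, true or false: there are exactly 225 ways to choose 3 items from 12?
False

Explanation: C(12,3) = 220 ≠ 225.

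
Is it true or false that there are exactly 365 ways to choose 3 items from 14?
False

C(14,3) = 364 ≠ 365.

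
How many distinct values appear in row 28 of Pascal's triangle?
15
Row 28 has entries C(28,0)..C(28,28); by symmetry C(28,k)=C(28,28-k), giving 15 distinct values.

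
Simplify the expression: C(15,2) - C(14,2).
C(15,2) - C(14,2) = C(14,1) = 14.
Final answer: 14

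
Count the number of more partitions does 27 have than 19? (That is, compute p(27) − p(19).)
2,520

Solution: Pentagonal recurrence p(n) = p(n−1) + p(n−2) − p(n−5) − p(n−7) + …: p(27) = p(26) + p(25) − p(22) − p(20) + p(15) + p(12) − p(5) − p(1) = 2,436 + 1,958 − 1,002 − 627 + 176 + 77 − 7 − 1 = 3,010.
p(19) = p(18) + p(17) − p(14) − p(12) + p(7) + p(4) = 385 + 297 − 135 − 77 + 15 + 5 = 490.
Difference = 3,010 − 490 = 2,520.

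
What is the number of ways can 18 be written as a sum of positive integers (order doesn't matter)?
Pentagonal recurrence p(n) = p(n−1) + p(n−2) − p(n−5) − p(n−7) + …: p(18) = p(17) + p(16) − p(13) − p(11) + p(6) + p(3) = 297 + 231 − 101 − 56 + 11 + 3 = 385.

Answer: 385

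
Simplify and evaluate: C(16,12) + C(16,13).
2,380

Explanation: By Pascal's identity: C(17,13) = 2,380.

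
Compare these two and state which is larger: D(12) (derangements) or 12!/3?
D(12)

Reasoning: D(12) = (12-1)·[D(11) + D(10)] = 11·[14,684,570 + 1,334,961] = 176,214,841; 12!/3 = 479,001,600/3 = 159,667,200.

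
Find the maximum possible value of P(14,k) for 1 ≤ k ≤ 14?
87,178,291,200

Reasoning: P(14,k) increases in k, so maximum at k = 14: 14! = 87,178,291,200.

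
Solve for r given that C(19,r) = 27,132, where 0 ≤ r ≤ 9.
6

Reasoning: C(19,r) is increasing for 0 ≤ r ≤ 9. Stepping up (C(19,r+1) = C(19,r)·(19−r)/(r+1)): C(19,1) = 19, C(19,2) = 171, C(19,3) = 969, C(19,4) = 3,876, C(19,5) = 11,628, C(19,6) = 27,132 ✓. So r = 6.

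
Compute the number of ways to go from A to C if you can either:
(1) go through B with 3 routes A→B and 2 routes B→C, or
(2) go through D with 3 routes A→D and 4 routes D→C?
18

Explanation: Route via B: 3×2=6. Route via D: 3×4=12. Total: 18.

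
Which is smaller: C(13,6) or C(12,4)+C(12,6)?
C(12,4)+C(12,6)

Reasoning: C(13,6)=1,716; C(12,4)+C(12,6)=495+924=1,419.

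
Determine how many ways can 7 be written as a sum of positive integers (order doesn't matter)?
15
Pentagonal recurrence p(n) = p(n−1) + p(n−2) − p(n−5) − p(n−7) + …: p(7) = p(6) + p(5) − p(2) − p(0) = 11 + 7 − 2 − 1 = 15.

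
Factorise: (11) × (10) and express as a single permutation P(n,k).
P(11,2) = 11!/(9)!

Explanation: Product of 2 consecutive descending integers starting at 11: P(11,2) = 11!/9! = 110.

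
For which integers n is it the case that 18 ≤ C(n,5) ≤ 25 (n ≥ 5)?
C(6,5)=6; C(7,5)=21; C(8,5)=56. So valid n = 7.
Final answer: 7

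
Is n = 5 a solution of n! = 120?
5! = 5·4! = 5·24 = 120, which equals 120.

Answer: Yes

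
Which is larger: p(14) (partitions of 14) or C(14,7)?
C(14,7)
Pentagonal recurrence p(n) = p(n−1) + p(n−2) − p(n−5) − p(n−7) + …: p(14) = p(13) + p(12) − p(9) − p(7) + p(2) = 101 + 77 − 30 − 15 + 2 = 135; C(14,7) = 3,432.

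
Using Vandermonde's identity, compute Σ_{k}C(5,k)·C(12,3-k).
= C(5+12,3) = C(17,3) = 680.

Answer: 680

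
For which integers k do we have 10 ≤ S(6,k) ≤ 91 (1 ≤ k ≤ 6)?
2, 3, 4, 5

Solution: S(6,1)=1; S(6,2)=31; S(6,3)=90; S(6,4)=65; S(6,5)=15; S(6,6)=1. So valid k = 2, 3, 4, 5.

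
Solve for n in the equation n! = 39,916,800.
n! is strictly increasing. 9! = 362,880, 10! = 3,628,800, 11! = 39,916,800 ✓. So n = 11.
Final answer: 11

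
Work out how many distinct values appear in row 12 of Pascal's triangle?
7

Working:
Row 12 has entries C(12,0)..C(12,12); by symmetry C(12,k)=C(12,12-k), giving 7 distinct values.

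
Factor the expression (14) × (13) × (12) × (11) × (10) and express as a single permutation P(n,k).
P(14,5) = 14!/(9)!

Explanation: Product of 5 consecutive descending integers starting at 14: P(14,5) = 14!/9! = 240,240.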